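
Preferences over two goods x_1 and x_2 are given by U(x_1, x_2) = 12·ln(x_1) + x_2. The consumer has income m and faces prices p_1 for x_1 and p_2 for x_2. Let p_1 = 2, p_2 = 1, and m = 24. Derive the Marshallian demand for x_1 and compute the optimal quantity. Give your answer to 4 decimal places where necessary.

MU_x_1 = 12/x_1, MU_x_2 = 1. Tangency: 12/x_1 = p_1/p_2.
So x_1*(p_1,p_2) = 12·p_2/p_1, independent of income; and x_2* = (m − 12·p_2)/p_2.
At the given prices: x_1* = 12·1/2 = 6.

x_1* = 6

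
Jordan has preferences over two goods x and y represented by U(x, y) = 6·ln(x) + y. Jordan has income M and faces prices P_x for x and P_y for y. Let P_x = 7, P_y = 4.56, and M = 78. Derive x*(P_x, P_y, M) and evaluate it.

x* = 3.9086

So x*(P_x,P_y) = 6·P_y/P_x, independent of income; and y* = (M − 6·P_y)/P_y.
At the given prices: x* = 6·4.56/7 = 3.9086.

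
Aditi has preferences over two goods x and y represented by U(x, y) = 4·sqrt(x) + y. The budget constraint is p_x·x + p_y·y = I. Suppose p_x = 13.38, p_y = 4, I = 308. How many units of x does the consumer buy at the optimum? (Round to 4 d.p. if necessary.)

x* = 0.3575

Set MRS = p_x/p_y: 2·x^(−1/2) = p_x/p_y.
Thus x* = (2·p_y/p_x)² — independent of I — with the rest of income spent on y.
Plugging in: x* = (2·4/13.38)² = 0.3575.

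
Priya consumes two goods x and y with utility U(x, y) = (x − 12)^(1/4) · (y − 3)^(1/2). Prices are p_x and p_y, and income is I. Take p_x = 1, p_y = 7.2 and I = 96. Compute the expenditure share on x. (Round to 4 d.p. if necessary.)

This is Cobb-Douglas in (x−12, y−3): tangency gives 0.25·p_y·(y−3) = 0.5·p_x·(x−12).
After buying the subsistence bundle (12, 3), a share 1/3 of the remaining income goes to x: x* = 12 + 1/3·(I − 12p_x − 3p_y)/p_x.
Discretionary income = 96 − 12·1 − 3·7.2 = 62.4; x* = 12 + 1/3·62.4/1 = 32.8; y* = 3 + 2/3·62.4/7.2 = 8.7778.
Expenditure on x: 1·32.8 = 32.8; share = 0.3417.

share on x = 0.3417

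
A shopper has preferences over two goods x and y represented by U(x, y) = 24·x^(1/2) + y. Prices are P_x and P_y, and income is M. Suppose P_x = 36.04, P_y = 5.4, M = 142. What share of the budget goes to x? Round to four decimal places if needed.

share on x = 0.8205

Set MRS = P_x/P_y: 12·x^(−1/2) = P_x/P_y.
Thus x* = (12·P_y/P_x)² — independent of M — with the rest of income spent on y.
Plugging in: x* = (12·5.4/36.04)² = 3.2328, y* = 4.7203.
Expenditure on x: 36.04·3.2328 = 116.5105; share = 0.8205.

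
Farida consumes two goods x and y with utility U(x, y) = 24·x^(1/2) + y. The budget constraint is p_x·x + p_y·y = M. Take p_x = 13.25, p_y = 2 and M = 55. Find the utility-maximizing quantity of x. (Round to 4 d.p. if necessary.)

x* = 3.2809

MU_x = 12/√x, MU_y = 1. Tangency: 12/√x = p_x/p_y.
Solve: √x = 12·p_y/p_x, so x*(p_x,p_y) = (12·p_y/p_x)², and y* = (M − p_x·x*)/p_y.
Plugging in: x* = (12·2/13.25)² = 3.2809.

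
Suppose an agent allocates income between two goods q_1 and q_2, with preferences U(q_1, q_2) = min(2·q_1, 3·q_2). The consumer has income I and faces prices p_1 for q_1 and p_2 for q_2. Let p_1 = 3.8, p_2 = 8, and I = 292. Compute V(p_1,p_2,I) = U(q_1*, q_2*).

Leontief preferences: the optimum is at the kink where q_1/3 = q_2/2, i.e. q_2 = (2/3)·q_1.
Budget: p_1·q_1 + p_2·(2/3)·q_1 = I, so (3·p_1 + 2·p_2)·q_1 = 3·I.
Demand: q_1*(p_1,p_2,I) = 3·I/(3·p_1 + 2·p_2), q_2* = 2·I/(3·p_1 + 2·p_2).
Here 3·3.8 + 2·8 = 27.4, giving q_1* = 31.9708 and q_2* = 21.3139.
Utility at the optimum: U(31.9708, 21.3139) = 63.9416.

V = 63.9416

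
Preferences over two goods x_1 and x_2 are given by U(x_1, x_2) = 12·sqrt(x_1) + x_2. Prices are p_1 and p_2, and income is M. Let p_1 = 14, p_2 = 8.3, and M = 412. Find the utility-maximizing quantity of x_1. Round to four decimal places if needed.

x_1* = 12.6533

Set MRS = p_1/p_2: 6·x_1^(−1/2) = p_1/p_2.
Thus x_1* = (6·p_2/p_1)² — independent of M — with the rest of income spent on x_2.
Plugging in: x_1* = (6·8.3/14)² = 12.6533.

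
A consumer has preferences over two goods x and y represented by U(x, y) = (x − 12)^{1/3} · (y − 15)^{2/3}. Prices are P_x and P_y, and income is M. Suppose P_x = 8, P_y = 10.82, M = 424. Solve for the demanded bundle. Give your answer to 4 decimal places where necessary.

x* = 18.9042, y* = 25.2095

Discretionary income = 424 − 12·8 − 15·10.82 = 165.7; x* = 12 + 1/3·165.7/8 = 18.9042; y* = 15 + 2/3·165.7/10.82 = 25.2095.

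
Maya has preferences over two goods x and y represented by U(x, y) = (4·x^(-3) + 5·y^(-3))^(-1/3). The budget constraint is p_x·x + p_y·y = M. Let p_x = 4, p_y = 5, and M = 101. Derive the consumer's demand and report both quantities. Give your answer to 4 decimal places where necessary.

MU_x ∝ 4·x^(-4), MU_y ∝ 5·y^(-4), so MRS = (4/5)·(y/x)^(4) = p_x/p_y.
Hence y/x = ((5/4)·p_x/p_y)^(1/(4)), i.e. raised to the 0.25 power.
With the ratio pinned down, the budget gives x* = M/(p_x + p_y·(y/x)) and y* = (y/x)·x*.
Numerically y/x = 1, so x* = 101/(4 + 5·1) = 11.2222 and y* = 1·11.2222 = 11.2222.

x* = 11.2222, y* = 11.2222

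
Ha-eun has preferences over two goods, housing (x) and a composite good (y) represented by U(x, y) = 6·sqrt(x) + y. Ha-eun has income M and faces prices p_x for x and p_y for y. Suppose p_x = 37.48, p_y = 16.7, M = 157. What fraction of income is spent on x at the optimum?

MU_x = 3/√x, MU_y = 1. Tangency: 3/√x = p_x/p_y.
Solve: √x = 3·p_y/p_x, so x*(p_x,p_y) = (3·p_y/p_x)², and y* = (M − p_x·x*)/p_y.
Plugging in: x* = (3·16.7/37.48)² = 1.7868, y* = 5.3911.
Expenditure on x: 37.48·1.7868 = 66.9693; share = 0.4266.

share on x = 0.4266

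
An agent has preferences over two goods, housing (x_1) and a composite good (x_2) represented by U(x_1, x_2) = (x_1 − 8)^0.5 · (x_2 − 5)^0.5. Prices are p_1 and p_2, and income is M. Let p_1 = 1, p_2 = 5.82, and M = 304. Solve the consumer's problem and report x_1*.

x_1* = 141.45

This is Cobb-Douglas in (x_1−8, x_2−5): tangency gives 0.5·p_2·(x_2−5) = 0.5·p_1·(x_1−8).
After buying the subsistence bundle (8, 5), a share 0.5 of the remaining income goes to x_1: x_1* = 8 + 0.5·(M − 8p_1 − 5p_2)/p_1.
Discretionary income = 304 − 8·1 − 5·5.82 = 266.9; x_1* = 8 + 0.5·266.9/1 = 141.45.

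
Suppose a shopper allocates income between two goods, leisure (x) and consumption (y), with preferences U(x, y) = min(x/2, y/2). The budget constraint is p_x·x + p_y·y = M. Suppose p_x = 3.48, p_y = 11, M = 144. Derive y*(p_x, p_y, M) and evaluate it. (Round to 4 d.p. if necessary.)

y* = 9.9448

Demand: x*(p_x,p_y,M) = 2·M/(2·p_x + 2·p_y), y* = 2·M/(2·p_x + 2·p_y).
Here 2·3.48 + 2·11 = 28.96, giving y* = 9.9448.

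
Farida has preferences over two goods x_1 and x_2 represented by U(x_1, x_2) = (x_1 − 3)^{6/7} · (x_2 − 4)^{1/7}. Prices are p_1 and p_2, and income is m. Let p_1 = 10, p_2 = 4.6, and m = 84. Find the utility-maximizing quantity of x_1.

MRS = 6·(x_2−4)/(x_1−3). Tangency with p_1/p_2 gives x_2−4 = (1/6)·(p_1/p_2)·(x_1−3).
After buying the subsistence bundle (3, 4), a share 6/7 of the remaining income goes to x_1: x_1* = 3 + 6/7·(m − 3p_1 − 4p_2)/p_1.
Discretionary income = 84 − 3·10 − 4·4.6 = 35.6; x_1* = 3 + 6/7·35.6/10 = 6.0514.

x_1* = 6.0514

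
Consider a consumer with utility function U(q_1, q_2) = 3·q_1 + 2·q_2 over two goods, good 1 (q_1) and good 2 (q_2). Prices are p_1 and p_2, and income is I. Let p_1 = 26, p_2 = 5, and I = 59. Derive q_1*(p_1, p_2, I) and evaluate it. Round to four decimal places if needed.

Perfect substitutes: compare marginal utility per dollar. 3/p_1 vs 2/p_2 → 0.1154 vs 0.4.
q_2 gives more utility per dollar, so spend all income on q_2: q_2* = I/p_2, q_1* = 0.
Numerically: q_1* = 0, q_2* = 11.8.

q_1* = 0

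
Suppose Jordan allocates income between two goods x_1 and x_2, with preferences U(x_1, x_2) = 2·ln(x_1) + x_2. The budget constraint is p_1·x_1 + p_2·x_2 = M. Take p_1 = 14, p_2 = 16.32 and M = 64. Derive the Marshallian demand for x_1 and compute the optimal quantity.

x_1* = 2.3314

MU_x_1 = 2/x_1, MU_x_2 = 1. Tangency: 2/x_1 = p_1/p_2.
So x_1*(p_1,p_2) = 2·p_2/p_1, independent of income; and x_2* = (M − 2·p_2)/p_2.
At the given prices: x_1* = 2·16.32/14 = 2.3314.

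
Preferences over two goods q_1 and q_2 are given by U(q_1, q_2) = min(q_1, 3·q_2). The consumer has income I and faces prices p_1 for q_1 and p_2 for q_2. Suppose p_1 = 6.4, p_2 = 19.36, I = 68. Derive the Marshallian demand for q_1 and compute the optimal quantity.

q_1* = 5.2905

With perfect complements, no substitution: consume in ratio q_1:q_2 = 3:1.
Budget: p_1·q_1 + p_2·(1/3)·q_1 = I, so (3·p_1 + p_2)·q_1 = 3·I.
Demand: q_1*(p_1,p_2,I) = 3·I/(3·p_1 + p_2), q_2* = I/(3·p_1 + p_2).
Here 3·6.4 + 19.36 = 38.56, giving q_1* = 5.2905.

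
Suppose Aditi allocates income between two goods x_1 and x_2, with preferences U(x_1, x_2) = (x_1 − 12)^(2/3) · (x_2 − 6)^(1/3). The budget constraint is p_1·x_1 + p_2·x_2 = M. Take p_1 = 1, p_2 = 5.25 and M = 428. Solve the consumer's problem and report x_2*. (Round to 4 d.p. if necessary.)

x_2* = 30.4127

MRS = 2·(x_2−6)/(x_1−12). Tangency with p_1/p_2 gives x_2−6 = (1/2)·(p_1/p_2)·(x_1−12).
Substituting into the budget: x_1* = 12 + 2/3·(M − 12·p_1 − 6·p_2)/p_1, and x_2* = 6 + 1/3·(…)/p_2.
Discretionary income = 428 − 12·1 − 6·5.25 = 384.5; x_2* = 6 + 1/3·384.5/5.25 = 30.4127.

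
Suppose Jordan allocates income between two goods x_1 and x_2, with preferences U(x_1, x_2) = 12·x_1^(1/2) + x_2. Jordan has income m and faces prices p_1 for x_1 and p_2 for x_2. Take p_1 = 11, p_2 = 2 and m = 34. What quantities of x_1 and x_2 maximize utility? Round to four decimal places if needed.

Plugging in: x_1* = (6·2/11)² = 1.1901, x_2* = 10.4545.

x_1* = 1.1901, x_2* = 10.4545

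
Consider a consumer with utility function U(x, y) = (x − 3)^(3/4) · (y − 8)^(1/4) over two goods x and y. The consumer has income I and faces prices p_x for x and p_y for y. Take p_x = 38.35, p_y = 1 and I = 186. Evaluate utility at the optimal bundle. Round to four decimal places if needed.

V = 2.3278

This is Cobb-Douglas in (x−3, y−8): tangency gives 0.75·p_y·(y−8) = 0.25·p_x·(x−3).
Substituting into the budget: x* = 3 + 0.75·(I − 3·p_x − 8·p_y)/p_x, and y* = 8 + 0.25·(…)/p_y.
Discretionary income = 186 − 3·38.35 − 8·1 = 62.95; x* = 3 + 0.75·62.95/38.35 = 4.2311; y* = 8 + 0.25·62.95/1 = 23.7375.
Utility at the optimum: U(4.2311, 23.7375) = 2.3278.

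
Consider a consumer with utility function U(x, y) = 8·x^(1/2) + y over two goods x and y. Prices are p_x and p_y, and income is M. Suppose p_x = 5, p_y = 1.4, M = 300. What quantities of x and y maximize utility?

MU_x = 4/√x, MU_y = 1. Tangency: 4/√x = p_x/p_y.
Solve: √x = 4·p_y/p_x, so x*(p_x,p_y) = (4·p_y/p_x)², and y* = (M − p_x·x*)/p_y.
Plugging in: x* = (4·1.4/5)² = 1.2544, y* = 209.8057.

x* = 1.2544, y* = 209.8057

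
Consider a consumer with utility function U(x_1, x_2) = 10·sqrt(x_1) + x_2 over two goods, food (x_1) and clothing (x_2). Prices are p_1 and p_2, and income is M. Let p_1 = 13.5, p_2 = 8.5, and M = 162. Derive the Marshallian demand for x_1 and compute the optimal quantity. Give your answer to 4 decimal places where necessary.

Thus x_1* = (5·p_2/p_1)² — independent of M — with the rest of income spent on x_2.
Plugging in: x_1* = (5·8.5/13.5)² = 9.9108.

x_1* = 9.9108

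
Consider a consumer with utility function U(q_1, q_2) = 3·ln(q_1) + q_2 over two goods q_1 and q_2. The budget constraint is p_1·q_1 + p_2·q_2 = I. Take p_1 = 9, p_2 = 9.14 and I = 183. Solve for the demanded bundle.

q_1* = 3.0467, q_2* = 17.0219

At the given prices: q_1* = 3·9.14/9 = 3.0467, and q_2* = 17.0219.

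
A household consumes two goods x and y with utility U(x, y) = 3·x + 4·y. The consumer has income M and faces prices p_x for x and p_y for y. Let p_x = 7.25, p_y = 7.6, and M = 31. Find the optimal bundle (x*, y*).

x* = 0, y* = 4.0789

Perfect substitutes: compare marginal utility per dollar. 3/p_x vs 4/p_y → 0.4138 vs 0.5263.
y gives more utility per dollar, so spend all income on y: y* = M/p_y, x* = 0.
Numerically: x* = 0, y* = 4.0789.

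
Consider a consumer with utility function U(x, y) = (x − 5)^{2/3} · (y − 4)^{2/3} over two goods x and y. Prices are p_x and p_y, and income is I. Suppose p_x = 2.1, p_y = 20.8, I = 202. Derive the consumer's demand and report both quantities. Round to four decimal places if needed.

x* = 30.7857, y* = 6.6034

This is Cobb-Douglas in (x−5, y−4): tangency gives 2/3·p_y·(y−4) = 2/3·p_x·(x−5).
After buying the subsistence bundle (5, 4), a share 0.5 of the remaining income goes to x: x* = 5 + 0.5·(I − 5p_x − 4p_y)/p_x.
Discretionary income = 202 − 5·2.1 − 4·20.8 = 108.3; x* = 5 + 0.5·108.3/2.1 = 30.7857; y* = 4 + 0.5·108.3/20.8 = 6.6034.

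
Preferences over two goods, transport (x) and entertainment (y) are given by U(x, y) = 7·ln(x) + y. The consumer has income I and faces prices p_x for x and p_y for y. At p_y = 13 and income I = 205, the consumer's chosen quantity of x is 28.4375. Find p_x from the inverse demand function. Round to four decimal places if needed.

MU_x = 7/x, MU_y = 1. Tangency: 7/x = p_x/p_y.
So x*(p_x,p_y) = 7·p_y/p_x, independent of income; and y* = (I − 7·p_y)/p_y.
Set x* = 28.4375 in the demand function and solve for p_x: p_x = 3.2.

p_x = 3.2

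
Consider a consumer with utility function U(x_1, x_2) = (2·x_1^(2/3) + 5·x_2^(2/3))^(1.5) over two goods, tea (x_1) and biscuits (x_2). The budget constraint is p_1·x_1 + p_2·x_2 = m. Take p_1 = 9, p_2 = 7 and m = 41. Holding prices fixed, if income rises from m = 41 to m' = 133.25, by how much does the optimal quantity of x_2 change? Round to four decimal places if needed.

Δx_2* = 12.6874

Substitute x_2 = (x_2/x_1)·x_1 into the budget: x_1* = m/(p_1 + p_2·(x_2/x_1)).
Numerically x_2/x_1 = 33.208819, so x_1* = 41/(9 + 7·33.208819) = 0.1698 and x_2* = 33.208819·0.1698 = 5.6388.
At m' = 133.25: x_2* = 18.3262. Change: 18.3262 − 5.6388 = 12.6874.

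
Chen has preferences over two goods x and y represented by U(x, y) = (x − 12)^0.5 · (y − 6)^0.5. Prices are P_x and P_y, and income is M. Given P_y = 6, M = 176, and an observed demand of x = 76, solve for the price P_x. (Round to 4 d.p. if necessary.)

P_x = 1

MRS = (y−6)/(x−12). Tangency with P_x/P_y gives y−6 = (P_x/P_y)·(x−12).
Substituting into the budget: x* = 12 + 0.5·(M − 12·P_x − 6·P_y)/P_x, and y* = 6 + 0.5·(…)/P_y.
Set x* = 76 in the demand function and solve for P_x: P_x = 1.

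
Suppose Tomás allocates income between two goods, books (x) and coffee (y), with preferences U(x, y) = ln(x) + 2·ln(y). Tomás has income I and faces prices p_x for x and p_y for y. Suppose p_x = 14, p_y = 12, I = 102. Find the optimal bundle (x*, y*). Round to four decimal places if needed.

The MRS is (1/2)·y/x. Set MRS = p_x/p_y.
Rearranging, p_y·y = 2·p_x·x. Substituting into the budget gives p_x·x·(1 + 2) = I.
Demand: x*(p_x,p_y,I) = 1/3·I/p_x and y* = 2/3·I/p_y.
At p_x=14, p_y=12, I=102: x* = 1/3·102/14 = 2.4286, y* = 5.6667.

x* = 2.4286, y* = 5.6667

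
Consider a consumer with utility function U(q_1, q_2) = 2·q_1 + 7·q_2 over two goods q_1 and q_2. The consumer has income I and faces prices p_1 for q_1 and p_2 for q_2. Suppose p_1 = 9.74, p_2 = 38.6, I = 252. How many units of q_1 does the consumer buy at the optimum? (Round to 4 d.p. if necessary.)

Linear utility — the consumer picks whichever good has higher MU/price: 2/9.74 = 0.2053 vs 7/38.6 = 0.1813.
q_1 gives more utility per dollar, so spend all income on q_1: q_1* = I/p_1, q_2* = 0.
Numerically: q_1* = 25.8727, q_2* = 0.

q_1* = 25.8727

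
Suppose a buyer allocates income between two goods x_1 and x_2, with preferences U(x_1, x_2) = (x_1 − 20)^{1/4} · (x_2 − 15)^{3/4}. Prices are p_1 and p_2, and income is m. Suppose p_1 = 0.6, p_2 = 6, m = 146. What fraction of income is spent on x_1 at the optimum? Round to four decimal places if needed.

This is Cobb-Douglas in (x_1−20, x_2−15): tangency gives 0.25·p_2·(x_2−15) = 0.75·p_1·(x_1−20).
Substituting into the budget: x_1* = 20 + 0.25·(m − 20·p_1 − 15·p_2)/p_1, and x_2* = 15 + 0.75·(…)/p_2.
Discretionary income = 146 − 20·0.6 − 15·6 = 44; x_1* = 20 + 0.25·44/0.6 = 38.3333; x_2* = 15 + 0.75·44/6 = 20.5.
Expenditure on x_1: 0.6·38.3333 = 23; share = 0.1575.

share on x_1 = 0.1575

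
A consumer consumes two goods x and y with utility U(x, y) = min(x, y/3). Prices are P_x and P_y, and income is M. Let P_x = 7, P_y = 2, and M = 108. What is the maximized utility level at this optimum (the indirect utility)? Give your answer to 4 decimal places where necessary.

With perfect complements, no substitution: consume in ratio x:y = 1:3.
Budget: P_x·x + P_y·3·x = M, so (P_x + 3·P_y)·x = M.
Demand: x*(P_x,P_y,M) = M/(P_x + 3·P_y), y* = 3·M/(P_x + 3·P_y).
Here 7 + 3·2 = 13, giving x* = 8.3077 and y* = 24.9231.
Utility at the optimum: U(8.3077, 24.9231) = 8.3077.

V = 8.3077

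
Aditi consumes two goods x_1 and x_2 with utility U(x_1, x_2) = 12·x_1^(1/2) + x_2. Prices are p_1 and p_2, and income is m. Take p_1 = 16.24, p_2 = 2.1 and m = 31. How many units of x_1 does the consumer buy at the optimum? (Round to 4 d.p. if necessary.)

Solve: √x_1 = 6·p_2/p_1, so x_1*(p_1,p_2) = (6·p_2/p_1)², and x_2* = (m − p_1·x_1*)/p_2.
Plugging in: x_1* = (6·2.1/16.24)² = 0.602.

x_1* = 0.602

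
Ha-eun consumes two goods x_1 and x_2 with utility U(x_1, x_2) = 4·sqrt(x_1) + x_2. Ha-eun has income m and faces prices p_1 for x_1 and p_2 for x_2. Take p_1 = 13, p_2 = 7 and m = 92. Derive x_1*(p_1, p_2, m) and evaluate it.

Thus x_1* = (2·p_2/p_1)² — independent of m — with the rest of income spent on x_2.
Plugging in: x_1* = (2·7/13)² = 1.1598.

x_1* = 1.1598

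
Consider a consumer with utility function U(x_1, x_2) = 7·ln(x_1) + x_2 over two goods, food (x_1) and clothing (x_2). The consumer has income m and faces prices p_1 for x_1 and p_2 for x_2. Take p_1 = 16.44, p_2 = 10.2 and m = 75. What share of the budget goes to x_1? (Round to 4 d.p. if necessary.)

share on x_1 = 0.952

So x_1*(p_1,p_2) = 7·p_2/p_1, independent of income; and x_2* = (m − 7·p_2)/p_2.
At the given prices: x_1* = 7·10.2/16.44 = 4.3431, and x_2* = 0.3529.
Expenditure on x_1: 16.44·4.3431 = 71.4; share = 0.952.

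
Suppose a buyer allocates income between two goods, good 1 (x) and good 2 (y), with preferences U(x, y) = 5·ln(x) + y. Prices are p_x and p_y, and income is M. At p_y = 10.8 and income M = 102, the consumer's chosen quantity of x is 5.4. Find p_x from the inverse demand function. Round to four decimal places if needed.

Set MRS = p_x/p_y: (5/x)/1 = p_x/p_y.
So x*(p_x,p_y) = 5·p_y/p_x, independent of income; and y* = (M − 5·p_y)/p_y.
Set x* = 5.4 in the demand function and solve for p_x: p_x = 10.

p_x = 10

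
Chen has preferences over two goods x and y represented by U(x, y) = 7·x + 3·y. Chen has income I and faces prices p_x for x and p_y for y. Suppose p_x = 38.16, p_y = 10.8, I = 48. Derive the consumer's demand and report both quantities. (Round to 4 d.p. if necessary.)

Perfect substitutes: compare marginal utility per dollar. 7/p_x vs 3/p_y → 0.1834 vs 0.2778.
y gives more utility per dollar, so spend all income on y: y* = I/p_y, x* = 0.
Numerically: x* = 0, y* = 4.4444.

x* = 0, y* = 4.4444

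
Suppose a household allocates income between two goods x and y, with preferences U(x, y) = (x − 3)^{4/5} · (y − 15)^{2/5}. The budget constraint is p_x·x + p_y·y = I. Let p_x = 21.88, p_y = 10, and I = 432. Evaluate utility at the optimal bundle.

V = 9.9644

Let x' = x−3, y' = y−15. MRS = 2·y'/x' = p_x/p_y.
Substituting into the budget: x* = 3 + 2/3·(I − 3·p_x − 15·p_y)/p_x, and y* = 15 + 1/3·(…)/p_y.
Discretionary income = 432 − 3·21.88 − 15·10 = 216.36; x* = 3 + 2/3·216.36/21.88 = 9.5923; y* = 15 + 1/3·216.36/10 = 22.212.
Utility at the optimum: U(9.5923, 22.212) = 9.9644.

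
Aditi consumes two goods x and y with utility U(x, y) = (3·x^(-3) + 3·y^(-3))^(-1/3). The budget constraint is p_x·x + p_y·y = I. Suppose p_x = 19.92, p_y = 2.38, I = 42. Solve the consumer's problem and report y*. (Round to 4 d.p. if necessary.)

With the ratio pinned down, the budget gives x* = I/(p_x + p_y·(y/x)) and y* = (y/x)·x*.
Numerically y/x = 1.700897, so x* = 42/(19.92 + 2.38·1.700897) = 1.7523 and y* = 1.700897·1.7523 = 2.9805.

y* = 2.9805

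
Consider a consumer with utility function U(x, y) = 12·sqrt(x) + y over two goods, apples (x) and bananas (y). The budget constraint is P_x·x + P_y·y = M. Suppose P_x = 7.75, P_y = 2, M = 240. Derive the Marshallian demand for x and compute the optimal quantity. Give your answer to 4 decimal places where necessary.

Utility is quasi-linear in y; the FOC for x is 6/√x = P_x/P_y.
Thus x* = (6·P_y/P_x)² — independent of M — with the rest of income spent on y.
Plugging in: x* = (6·2/7.75)² = 2.3975.

x* = 2.3975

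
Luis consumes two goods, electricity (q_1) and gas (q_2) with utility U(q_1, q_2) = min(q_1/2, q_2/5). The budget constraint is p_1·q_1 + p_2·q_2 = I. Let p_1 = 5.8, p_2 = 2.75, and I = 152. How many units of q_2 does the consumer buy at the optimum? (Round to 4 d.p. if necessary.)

With perfect complements, no substitution: consume in ratio q_1:q_2 = 2:5.
Budget: p_1·q_1 + p_2·(5/2)·q_1 = I, so (2·p_1 + 5·p_2)·q_1 = 2·I.
Demand: q_1*(p_1,p_2,I) = 2·I/(2·p_1 + 5·p_2), q_2* = 5·I/(2·p_1 + 5·p_2).
Here 2·5.8 + 5·2.75 = 25.35, giving q_2* = 29.9803.

q_2* = 29.9803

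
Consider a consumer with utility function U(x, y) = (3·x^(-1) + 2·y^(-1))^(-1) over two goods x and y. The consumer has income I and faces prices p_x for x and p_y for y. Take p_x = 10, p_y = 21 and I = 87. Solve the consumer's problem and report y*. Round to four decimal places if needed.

y* = 2.2453

From the CES first-order condition, (3/2)·(y/x)^(2) = p_x/p_y.
Hence y/x = ((2/3)·p_x/p_y)^(1/(2)), i.e. raised to the 0.5 power.
Substitute y = (y/x)·x into the budget: x* = I/(p_x + p_y·(y/x)).
Numerically y/x = 0.563436, so x* = 87/(10 + 21·0.563436) = 3.9849 and y* = 0.563436·3.9849 = 2.2453.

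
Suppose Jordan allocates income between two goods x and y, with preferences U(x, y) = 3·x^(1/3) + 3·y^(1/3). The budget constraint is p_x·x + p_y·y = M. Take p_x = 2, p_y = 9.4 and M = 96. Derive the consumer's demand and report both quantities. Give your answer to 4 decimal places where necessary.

MU_x ∝ 3·x^(-2/3), MU_y ∝ 3·y^(-2/3), so MRS = (y/x)^(2/3) = p_x/p_y.
Hence y/x = (p_x/p_y)^(1/(2/3)), i.e. raised to the 1.5 power.
With the ratio pinned down, the budget gives x* = M/(p_x + p_y·(y/x)) and y* = (y/x)·x*.
Numerically y/x = 0.098142, so x* = 96/(2 + 9.4·0.098142) = 32.8482 and y* = 0.098142·32.8482 = 3.2238.

x* = 32.8482, y* = 3.2238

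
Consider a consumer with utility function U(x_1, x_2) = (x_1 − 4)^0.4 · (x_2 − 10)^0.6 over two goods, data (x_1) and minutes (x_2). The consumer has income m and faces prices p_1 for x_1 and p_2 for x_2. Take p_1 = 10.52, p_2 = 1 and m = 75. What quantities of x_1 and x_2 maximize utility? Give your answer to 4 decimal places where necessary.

This is Cobb-Douglas in (x_1−4, x_2−10): tangency gives 0.4·p_2·(x_2−10) = 0.6·p_1·(x_1−4).
Substituting into the budget: x_1* = 4 + 0.4·(m − 4·p_1 − 10·p_2)/p_1, and x_2* = 10 + 0.6·(…)/p_2.
Discretionary income = 75 − 4·10.52 − 10·1 = 22.92; x_1* = 4 + 0.4·22.92/10.52 = 4.8715; x_2* = 10 + 0.6·22.92/1 = 23.752.

x_1* = 4.8715, x_2* = 23.752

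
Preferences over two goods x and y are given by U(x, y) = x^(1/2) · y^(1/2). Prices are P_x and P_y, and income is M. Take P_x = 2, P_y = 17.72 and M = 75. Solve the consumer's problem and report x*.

Demand: x*(P_x,P_y,M) = 0.5·M/P_x and y* = 0.5·M/P_y.
At P_x=2, P_y=17.72, M=75: x* = 0.5·75/2 = 18.75.

x* = 18.75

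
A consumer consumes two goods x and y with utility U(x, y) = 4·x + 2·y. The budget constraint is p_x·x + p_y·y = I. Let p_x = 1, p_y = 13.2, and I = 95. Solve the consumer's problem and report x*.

Perfect substitutes: compare marginal utility per dollar. 4/p_x vs 2/p_y → 4 vs 0.1515.
x gives more utility per dollar, so spend all income on x: x* = I/p_x, y* = 0.
Numerically: x* = 95, y* = 0.

x* = 95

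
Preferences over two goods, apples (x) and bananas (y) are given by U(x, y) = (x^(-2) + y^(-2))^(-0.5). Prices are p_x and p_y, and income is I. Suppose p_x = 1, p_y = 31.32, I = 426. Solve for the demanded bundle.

MRS = MU_x/MU_y = (y/x)^(3). Set equal to p_x/p_y.
Solve for the ratio: y/x = [p_x/p_y]^(1/3).
Substitute y = (y/x)·x into the budget: x* = I/(p_x + p_y·(y/x)).
Numerically y/x = 0.317244, so x* = 426/(1 + 31.32·0.317244) = 38.9537 and y* = 0.317244·38.9537 = 12.3578.

x* = 38.9537, y* = 12.3578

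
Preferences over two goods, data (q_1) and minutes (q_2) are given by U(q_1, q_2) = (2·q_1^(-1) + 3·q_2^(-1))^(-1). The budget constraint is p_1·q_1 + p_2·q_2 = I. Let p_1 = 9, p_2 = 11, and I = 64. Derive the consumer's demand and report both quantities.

q_1* = 3.0209, q_2* = 3.3466

Substitute q_2 = (q_2/q_1)·q_1 into the budget: q_1* = I/(p_1 + p_2·(q_2/q_1)).
Numerically q_2/q_1 = 1.107823, so q_1* = 64/(9 + 11·1.107823) = 3.0209 and q_2* = 1.107823·3.0209 = 3.3466.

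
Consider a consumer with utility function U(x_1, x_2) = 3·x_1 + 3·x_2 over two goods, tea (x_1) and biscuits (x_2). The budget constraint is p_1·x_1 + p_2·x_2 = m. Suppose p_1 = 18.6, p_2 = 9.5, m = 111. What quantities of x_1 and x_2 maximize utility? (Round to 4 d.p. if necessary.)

Perfect substitutes: compare marginal utility per dollar. 3/p_1 vs 3/p_2 → 0.1613 vs 0.3158.
x_2 gives more utility per dollar, so spend all income on x_2: x_2* = m/p_2, x_1* = 0.
Numerically: x_1* = 0, x_2* = 11.6842.

x_1* = 0, x_2* = 11.6842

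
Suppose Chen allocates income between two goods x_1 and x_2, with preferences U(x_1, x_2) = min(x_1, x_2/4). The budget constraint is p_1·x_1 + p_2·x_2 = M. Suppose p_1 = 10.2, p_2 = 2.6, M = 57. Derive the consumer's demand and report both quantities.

With perfect complements, no substitution: consume in ratio x_1:x_2 = 1:4.
Budget: p_1·x_1 + p_2·4·x_1 = M, so (p_1 + 4·p_2)·x_1 = M.
Demand: x_1*(p_1,p_2,M) = M/(p_1 + 4·p_2), x_2* = 4·M/(p_1 + 4·p_2).
Here 10.2 + 4·2.6 = 20.6, giving x_1* = 2.767 and x_2* = 11.068.

x_1* = 2.767, x_2* = 11.068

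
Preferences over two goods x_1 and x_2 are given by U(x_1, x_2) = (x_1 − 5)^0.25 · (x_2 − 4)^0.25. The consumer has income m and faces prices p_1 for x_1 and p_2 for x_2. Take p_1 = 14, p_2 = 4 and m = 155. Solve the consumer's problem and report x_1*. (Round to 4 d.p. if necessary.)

Let x_1' = x_1−5, x_2' = x_2−4. MRS = x_2'/x_1' = p_1/p_2.
After buying the subsistence bundle (5, 4), a share 0.5 of the remaining income goes to x_1: x_1* = 5 + 0.5·(m − 5p_1 − 4p_2)/p_1.
Discretionary income = 155 − 5·14 − 4·4 = 69; x_1* = 5 + 0.5·69/14 = 7.4643.

x_1* = 7.4643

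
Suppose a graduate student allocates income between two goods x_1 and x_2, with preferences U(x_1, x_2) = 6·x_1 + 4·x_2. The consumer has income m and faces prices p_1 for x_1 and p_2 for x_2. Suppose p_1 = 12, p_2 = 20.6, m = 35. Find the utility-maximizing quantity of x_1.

Linear utility — the consumer picks whichever good has higher MU/price: 6/12 = 0.5 vs 4/20.6 = 0.1942.
x_1 gives more utility per dollar, so spend all income on x_1: x_1* = m/p_1, x_2* = 0.
Numerically: x_1* = 2.9167, x_2* = 0.

x_1* = 2.9167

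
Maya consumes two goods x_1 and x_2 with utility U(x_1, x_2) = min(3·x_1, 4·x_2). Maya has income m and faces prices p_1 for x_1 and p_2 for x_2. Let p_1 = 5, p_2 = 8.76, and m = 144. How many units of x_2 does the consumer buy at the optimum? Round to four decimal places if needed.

With perfect complements, no substitution: consume in ratio x_1:x_2 = 4:3.
Budget: p_1·x_1 + p_2·(3/4)·x_1 = m, so (4·p_1 + 3·p_2)·x_1 = 4·m.
Demand: x_1*(p_1,p_2,m) = 4·m/(4·p_1 + 3·p_2), x_2* = 3·m/(4·p_1 + 3·p_2).
Here 4·5 + 3·8.76 = 46.28, giving x_2* = 9.3345.

x_2* = 9.3345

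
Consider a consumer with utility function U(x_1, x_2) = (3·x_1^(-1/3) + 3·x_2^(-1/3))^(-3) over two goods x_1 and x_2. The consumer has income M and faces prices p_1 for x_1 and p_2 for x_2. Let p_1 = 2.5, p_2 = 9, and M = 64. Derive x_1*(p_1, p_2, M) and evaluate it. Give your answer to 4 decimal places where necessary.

x_1* = 10.7678

MRS = MU_x_1/MU_x_2 = (x_2/x_1)^(4/3). Set equal to p_1/p_2.
Solve for the ratio: x_2/x_1 = [p_1/p_2]^(0.75).
Substitute x_2 = (x_2/x_1)·x_1 into the budget: x_1* = M/(p_1 + p_2·(x_2/x_1)).
Numerically x_2/x_1 = 0.382625, so x_1* = 64/(2.5 + 9·0.382625) = 10.7678.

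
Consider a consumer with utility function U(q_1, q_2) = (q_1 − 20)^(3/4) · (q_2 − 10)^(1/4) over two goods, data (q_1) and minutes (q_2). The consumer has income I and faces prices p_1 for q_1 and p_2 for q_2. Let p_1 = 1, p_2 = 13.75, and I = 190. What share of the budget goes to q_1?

This is Cobb-Douglas in (q_1−20, q_2−10): tangency gives 0.75·p_2·(q_2−10) = 0.25·p_1·(q_1−20).
After buying the subsistence bundle (20, 10), a share 0.75 of the remaining income goes to q_1: q_1* = 20 + 0.75·(I − 20p_1 − 10p_2)/p_1.
Discretionary income = 190 − 20·1 − 10·13.75 = 32.5; q_1* = 20 + 0.75·32.5/1 = 44.375; q_2* = 10 + 0.25·32.5/13.75 = 10.5909.
Expenditure on q_1: 1·44.375 = 44.375; share = 0.2336.

share on q_1 = 0.2336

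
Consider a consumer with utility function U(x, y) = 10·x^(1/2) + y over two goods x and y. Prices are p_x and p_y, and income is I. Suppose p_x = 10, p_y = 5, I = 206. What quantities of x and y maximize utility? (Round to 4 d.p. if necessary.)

Set MRS = p_x/p_y: 5·x^(−1/2) = p_x/p_y.
Thus x* = (5·p_y/p_x)² — independent of I — with the rest of income spent on y.
Plugging in: x* = (5·5/10)² = 6.25, y* = 28.7.

x* = 6.25, y* = 28.7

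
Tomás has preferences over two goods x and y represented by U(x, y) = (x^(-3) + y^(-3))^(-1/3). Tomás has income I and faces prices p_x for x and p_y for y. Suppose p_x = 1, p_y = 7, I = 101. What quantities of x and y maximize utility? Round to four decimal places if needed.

x* = 19.044, y* = 11.708

MU_x ∝ x^(-4), MU_y ∝ y^(-4), so MRS = (y/x)^(4) = p_x/p_y.
Hence y/x = (p_x/p_y)^(1/(4)), i.e. raised to the 0.25 power.
Substitute y = (y/x)·x into the budget: x* = I/(p_x + p_y·(y/x)).
Numerically y/x = 0.614788, so x* = 101/(1 + 7·0.614788) = 19.044 and y* = 0.614788·19.044 = 11.708.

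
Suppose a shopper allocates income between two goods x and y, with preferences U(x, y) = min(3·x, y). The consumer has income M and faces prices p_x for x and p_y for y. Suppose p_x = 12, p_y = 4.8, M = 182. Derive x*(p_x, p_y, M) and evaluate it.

Leontief preferences: the optimum is at the kink where x/1 = y/3, i.e. y = 3·x.
Budget: p_x·x + p_y·3·x = M, so (p_x + 3·p_y)·x = M.
Demand: x*(p_x,p_y,M) = M/(p_x + 3·p_y), y* = 3·M/(p_x + 3·p_y).
Here 12 + 3·4.8 = 26.4, giving x* = 6.8939.

x* = 6.8939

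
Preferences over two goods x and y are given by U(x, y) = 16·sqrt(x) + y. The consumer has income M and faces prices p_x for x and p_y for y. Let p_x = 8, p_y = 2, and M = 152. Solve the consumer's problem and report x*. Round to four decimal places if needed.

MU_x = 8/√x, MU_y = 1. Tangency: 8/√x = p_x/p_y.
Thus x* = (8·p_y/p_x)² — independent of M — with the rest of income spent on y.
Plugging in: x* = (8·2/8)² = 4.

x* = 4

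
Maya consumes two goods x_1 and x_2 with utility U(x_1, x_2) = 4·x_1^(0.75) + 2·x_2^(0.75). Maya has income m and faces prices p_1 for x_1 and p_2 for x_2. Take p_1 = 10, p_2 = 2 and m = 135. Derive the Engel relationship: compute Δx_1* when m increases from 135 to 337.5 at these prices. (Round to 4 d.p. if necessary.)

Δx_1* = 2.2979

From the CES first-order condition, 2·(x_2/x_1)^(0.25) = p_1/p_2.
Solve for the ratio: x_2/x_1 = [(1/2)·p_1/p_2]^(4).
With the ratio pinned down, the budget gives x_1* = m/(p_1 + p_2·(x_2/x_1)) and x_2* = (x_2/x_1)·x_1*.
Numerically x_2/x_1 = 39.0625, so x_1* = 135/(10 + 2·39.0625) = 1.5319.
At m' = 337.5: x_1* = 3.8298. Change: 3.8298 − 1.5319 = 2.2979.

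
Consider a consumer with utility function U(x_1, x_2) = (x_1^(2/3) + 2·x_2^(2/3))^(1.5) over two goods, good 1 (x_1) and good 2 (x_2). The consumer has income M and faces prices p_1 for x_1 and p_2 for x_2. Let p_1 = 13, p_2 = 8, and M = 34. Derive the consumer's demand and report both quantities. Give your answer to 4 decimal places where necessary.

MRS = MU_x_1/MU_x_2 = (1/2)·(x_2/x_1)^(1/3). Set equal to p_1/p_2.
Solve for the ratio: x_2/x_1 = [2·p_1/p_2]^(3).
With the ratio pinned down, the budget gives x_1* = M/(p_1 + p_2·(x_2/x_1)) and x_2* = (x_2/x_1)·x_1*.
Numerically x_2/x_1 = 34.328125, so x_1* = 34/(13 + 8·34.328125) = 0.1182 and x_2* = 34.328125·0.1182 = 4.0579.

x_1* = 0.1182, x_2* = 4.0579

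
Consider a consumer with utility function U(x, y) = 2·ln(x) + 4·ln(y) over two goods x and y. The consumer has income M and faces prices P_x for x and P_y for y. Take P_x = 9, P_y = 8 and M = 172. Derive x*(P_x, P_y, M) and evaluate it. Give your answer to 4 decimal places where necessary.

x* = 6.3704

Tangency: MRS = (1/2)·y/x = P_x/P_y.
Rearranging, P_y·y = 2·P_x·x. Substituting into the budget gives P_x·x·(1 + 2) = M.
Demand: x*(P_x,P_y,M) = 1/3·M/P_x and y* = 2/3·M/P_y.
At P_x=9, P_y=8, M=172: x* = 1/3·172/9 = 6.3704.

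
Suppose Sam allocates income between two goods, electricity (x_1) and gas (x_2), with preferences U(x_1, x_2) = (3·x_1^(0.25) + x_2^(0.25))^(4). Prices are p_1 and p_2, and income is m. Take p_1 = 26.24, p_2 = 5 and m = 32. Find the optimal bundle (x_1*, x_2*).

x_1* = 0.8701, x_2* = 1.8339

Substitute x_2 = (x_2/x_1)·x_1 into the budget: x_1* = m/(p_1 + p_2·(x_2/x_1)).
Numerically x_2/x_1 = 2.107803, so x_1* = 32/(26.24 + 5·2.107803) = 0.8701 and x_2* = 2.107803·0.8701 = 1.8339.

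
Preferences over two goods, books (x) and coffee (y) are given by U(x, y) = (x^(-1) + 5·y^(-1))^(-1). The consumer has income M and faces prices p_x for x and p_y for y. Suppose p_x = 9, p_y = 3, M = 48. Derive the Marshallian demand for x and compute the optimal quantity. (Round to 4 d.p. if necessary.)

MU_x ∝ x^(-2), MU_y ∝ 5·y^(-2), so MRS = (1/5)·(y/x)^(2) = p_x/p_y.
Solve for the ratio: y/x = [5·p_x/p_y]^(0.5).
Substitute y = (y/x)·x into the budget: x* = M/(p_x + p_y·(y/x)).
Numerically y/x = 3.872983, so x* = 48/(9 + 3·3.872983) = 2.328.

x* = 2.328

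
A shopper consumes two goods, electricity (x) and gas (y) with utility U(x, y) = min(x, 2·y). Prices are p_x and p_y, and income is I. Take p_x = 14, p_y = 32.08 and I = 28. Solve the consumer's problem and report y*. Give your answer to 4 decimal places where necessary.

y* = 0.466

Leontief preferences: the optimum is at the kink where x/2 = y/1, i.e. y = (1/2)·x.
Budget: p_x·x + p_y·(1/2)·x = I, so (2·p_x + p_y)·x = 2·I.
Demand: x*(p_x,p_y,I) = 2·I/(2·p_x + p_y), y* = I/(2·p_x + p_y).
Here 2·14 + 32.08 = 60.08, giving y* = 0.466.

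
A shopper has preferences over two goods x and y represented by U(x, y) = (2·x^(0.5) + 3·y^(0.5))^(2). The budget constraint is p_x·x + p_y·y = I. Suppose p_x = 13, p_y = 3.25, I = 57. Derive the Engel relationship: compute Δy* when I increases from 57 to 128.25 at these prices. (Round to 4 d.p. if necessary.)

From the CES first-order condition, (2/3)·(y/x)^(0.5) = p_x/p_y.
Solve for the ratio: y/x = [(3/2)·p_x/p_y]^(2).
With the ratio pinned down, the budget gives x* = I/(p_x + p_y·(y/x)) and y* = (y/x)·x*.
Numerically y/x = 36, so x* = 57/(13 + 3.25·36) = 0.4385 and y* = 36·0.4385 = 15.7846.
At I' = 128.25: y* = 35.5154. Change: 35.5154 − 15.7846 = 19.7308.

Δy* = 19.7308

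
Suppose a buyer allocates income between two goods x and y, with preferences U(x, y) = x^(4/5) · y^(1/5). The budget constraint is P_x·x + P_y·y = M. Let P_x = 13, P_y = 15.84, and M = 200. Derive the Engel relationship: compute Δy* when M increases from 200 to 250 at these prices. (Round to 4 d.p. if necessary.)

Demand: x*(P_x,P_y,M) = 0.8·M/P_x and y* = 0.2·M/P_y.
At P_x=13, P_y=15.84, M=200: y* = 0.2·200/15.84 = 2.5253.
At M' = 250: y* = 3.1566. Change: 3.1566 − 2.5253 = 0.6313.

Δy* = 0.6313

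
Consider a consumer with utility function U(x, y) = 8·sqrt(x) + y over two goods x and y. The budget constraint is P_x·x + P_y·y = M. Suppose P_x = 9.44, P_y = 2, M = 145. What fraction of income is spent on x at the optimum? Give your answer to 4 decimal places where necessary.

Solve: √x = 4·P_y/P_x, so x*(P_x,P_y) = (4·P_y/P_x)², and y* = (M − P_x·x*)/P_y.
Plugging in: x* = (4·2/9.44)² = 0.7182, y* = 69.1102.
Expenditure on x: 9.44·0.7182 = 6.7797; share = 0.0468.

share on x = 0.0468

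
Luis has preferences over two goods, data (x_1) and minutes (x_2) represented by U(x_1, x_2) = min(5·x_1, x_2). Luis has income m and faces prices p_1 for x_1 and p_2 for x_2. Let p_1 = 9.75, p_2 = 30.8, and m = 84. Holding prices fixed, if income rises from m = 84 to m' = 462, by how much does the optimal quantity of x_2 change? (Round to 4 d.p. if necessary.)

Δx_2* = 11.542

Demand: x_1*(p_1,p_2,m) = m/(p_1 + 5·p_2), x_2* = 5·m/(p_1 + 5·p_2).
Here 9.75 + 5·30.8 = 163.75, giving x_2* = 2.5649.
At m' = 462: x_2* = 14.1069. Change: 14.1069 − 2.5649 = 11.542.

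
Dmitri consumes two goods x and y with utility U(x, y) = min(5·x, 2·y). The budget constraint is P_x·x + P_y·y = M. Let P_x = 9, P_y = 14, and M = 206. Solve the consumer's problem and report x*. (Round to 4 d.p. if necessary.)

x* = 4.6818

With perfect complements, no substitution: consume in ratio x:y = 2:5.
Budget: P_x·x + P_y·(5/2)·x = M, so (2·P_x + 5·P_y)·x = 2·M.
Demand: x*(P_x,P_y,M) = 2·M/(2·P_x + 5·P_y), y* = 5·M/(2·P_x + 5·P_y).
Here 2·9 + 5·14 = 88, giving x* = 4.6818.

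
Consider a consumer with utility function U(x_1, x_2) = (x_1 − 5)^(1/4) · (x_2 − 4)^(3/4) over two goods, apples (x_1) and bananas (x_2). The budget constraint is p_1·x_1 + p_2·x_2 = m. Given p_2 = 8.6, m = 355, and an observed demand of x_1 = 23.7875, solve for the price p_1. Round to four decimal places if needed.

p_1 = 4

MRS = (1/3)·(x_2−4)/(x_1−5). Tangency with p_1/p_2 gives x_2−4 = 3·(p_1/p_2)·(x_1−5).
After buying the subsistence bundle (5, 4), a share 0.25 of the remaining income goes to x_1: x_1* = 5 + 0.25·(m − 5p_1 − 4p_2)/p_1.
Set x_1* = 23.7875 in the demand function and solve for p_1: p_1 = 4.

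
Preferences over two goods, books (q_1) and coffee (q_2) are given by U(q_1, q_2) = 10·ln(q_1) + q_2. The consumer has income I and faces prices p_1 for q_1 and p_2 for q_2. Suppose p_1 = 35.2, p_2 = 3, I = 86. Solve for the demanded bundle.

q_1* = 0.8523, q_2* = 18.6667

Set MRS = p_1/p_2: (10/q_1)/1 = p_1/p_2.
So q_1*(p_1,p_2) = 10·p_2/p_1, independent of income; and q_2* = (I − 10·p_2)/p_2.
At the given prices: q_1* = 10·3/35.2 = 0.8523, and q_2* = 18.6667.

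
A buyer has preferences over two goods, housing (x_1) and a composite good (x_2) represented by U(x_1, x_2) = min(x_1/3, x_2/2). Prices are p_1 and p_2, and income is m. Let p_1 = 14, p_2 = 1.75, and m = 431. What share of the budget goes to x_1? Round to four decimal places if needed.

share on x_1 = 0.9231

With perfect complements, no substitution: consume in ratio x_1:x_2 = 3:2.
Budget: p_1·x_1 + p_2·(2/3)·x_1 = m, so (3·p_1 + 2·p_2)·x_1 = 3·m.
Demand: x_1*(p_1,p_2,m) = 3·m/(3·p_1 + 2·p_2), x_2* = 2·m/(3·p_1 + 2·p_2).
Here 3·14 + 2·1.75 = 45.5, giving x_1* = 28.4176 and x_2* = 18.9451.
Expenditure on x_1: 14·28.4176 = 397.8462; share = 0.9231.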